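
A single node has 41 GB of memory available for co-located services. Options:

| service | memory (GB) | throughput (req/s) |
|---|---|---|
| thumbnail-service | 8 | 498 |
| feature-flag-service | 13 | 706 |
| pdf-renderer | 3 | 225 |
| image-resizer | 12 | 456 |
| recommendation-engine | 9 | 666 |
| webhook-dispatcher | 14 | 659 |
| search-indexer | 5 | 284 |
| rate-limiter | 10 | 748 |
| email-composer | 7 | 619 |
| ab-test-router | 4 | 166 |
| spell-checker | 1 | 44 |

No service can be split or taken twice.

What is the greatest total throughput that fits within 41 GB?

Density check — email-composer 88.43, pdf-renderer 75.00, rate-limiter 74.80, recommendation-engine 74.00 are the best per GB.
Greedy by ratio would take thumbnail-service + pdf-renderer + recommendation-engine + rate-limiter + email-composer + spell-checker: 38 GB used, total 2800.
Dropping spell-checker frees 1 GB; slotting in ab-test-router (4 GB) lifts the total to 2922 at 41 GB.
Runner-up thumbnail-service + recommendation-engine + search-indexer + rate-limiter + email-composer + spell-checker tops out at 2859.

2922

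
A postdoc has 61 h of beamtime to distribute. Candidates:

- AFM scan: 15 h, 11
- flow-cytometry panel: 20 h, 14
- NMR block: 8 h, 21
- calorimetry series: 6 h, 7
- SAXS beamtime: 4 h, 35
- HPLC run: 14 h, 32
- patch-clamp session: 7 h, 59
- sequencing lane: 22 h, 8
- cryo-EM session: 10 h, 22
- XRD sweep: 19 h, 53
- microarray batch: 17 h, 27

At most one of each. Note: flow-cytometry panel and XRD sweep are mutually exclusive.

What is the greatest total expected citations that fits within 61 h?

208

Taking the top-ratio experiments first gives NMR block + calorimetry series + SAXS beamtime + HPLC run + patch-clamp session + XRD sweep for 207 (58 h).
Replace NMR block with cryo-EM session: the trade gains 1 net, giving 208 at 60 h.
Runner-up NMR block + calorimetry series + SAXS beamtime + HPLC run + patch-clamp session + XRD sweep tops out at 207.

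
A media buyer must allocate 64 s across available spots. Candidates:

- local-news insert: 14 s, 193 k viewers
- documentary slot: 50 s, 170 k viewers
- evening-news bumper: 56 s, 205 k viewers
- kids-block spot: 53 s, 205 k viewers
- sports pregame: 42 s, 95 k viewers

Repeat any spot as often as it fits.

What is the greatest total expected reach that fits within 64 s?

772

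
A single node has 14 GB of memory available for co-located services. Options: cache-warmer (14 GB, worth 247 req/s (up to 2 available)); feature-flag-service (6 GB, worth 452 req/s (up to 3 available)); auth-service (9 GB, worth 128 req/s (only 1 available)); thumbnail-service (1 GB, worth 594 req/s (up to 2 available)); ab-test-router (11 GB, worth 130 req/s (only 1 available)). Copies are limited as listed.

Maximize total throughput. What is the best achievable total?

By throughput per GB: thumbnail-service 594.00, feature-flag-service 75.33, cache-warmer 17.64, auth-service 14.22 lead.
Best packing: 2×feature-flag-service + 2×thumbnail-service — 14 GB, 2092 total.
That's the maximum — no swap from here does better than 2092.

2092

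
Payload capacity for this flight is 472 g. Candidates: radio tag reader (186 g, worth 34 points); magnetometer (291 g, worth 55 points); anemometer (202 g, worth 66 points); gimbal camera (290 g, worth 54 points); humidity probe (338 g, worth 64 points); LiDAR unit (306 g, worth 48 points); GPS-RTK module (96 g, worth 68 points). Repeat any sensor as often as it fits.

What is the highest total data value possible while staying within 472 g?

Taking 4×GPS-RTK module: 384 g used, 272 in data value.
No other feasible combination exceeds 272.

272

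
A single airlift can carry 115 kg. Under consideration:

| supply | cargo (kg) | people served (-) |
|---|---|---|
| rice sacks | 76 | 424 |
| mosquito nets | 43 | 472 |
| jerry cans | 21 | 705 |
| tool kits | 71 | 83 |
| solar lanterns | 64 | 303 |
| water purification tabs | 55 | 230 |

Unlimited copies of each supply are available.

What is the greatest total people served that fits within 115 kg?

Density check — jerry cans 33.57, mosquito nets 10.98, rice sacks 5.58, solar lanterns 4.73 are the best per kg.
Taking 5×jerry cans: 105 kg used, 3525 in people served.

3525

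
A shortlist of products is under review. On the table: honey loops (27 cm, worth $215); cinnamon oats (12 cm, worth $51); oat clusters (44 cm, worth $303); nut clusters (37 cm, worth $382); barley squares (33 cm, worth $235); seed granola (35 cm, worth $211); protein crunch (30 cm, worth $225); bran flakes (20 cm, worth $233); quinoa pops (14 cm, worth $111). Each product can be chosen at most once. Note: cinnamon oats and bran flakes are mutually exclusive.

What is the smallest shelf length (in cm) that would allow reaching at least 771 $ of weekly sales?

84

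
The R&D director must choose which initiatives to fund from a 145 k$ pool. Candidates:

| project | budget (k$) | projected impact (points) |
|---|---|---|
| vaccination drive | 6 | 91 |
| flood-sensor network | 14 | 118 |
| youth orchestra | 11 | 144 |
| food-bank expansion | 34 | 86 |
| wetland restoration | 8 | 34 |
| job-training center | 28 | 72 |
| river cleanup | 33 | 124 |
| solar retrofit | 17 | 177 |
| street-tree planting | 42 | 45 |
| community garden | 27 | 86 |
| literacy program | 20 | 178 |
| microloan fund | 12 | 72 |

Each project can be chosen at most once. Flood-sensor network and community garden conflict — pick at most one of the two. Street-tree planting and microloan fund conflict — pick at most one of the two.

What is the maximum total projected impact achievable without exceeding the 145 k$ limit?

976

Filling by ratio: vaccination drive + flood-sensor network + youth orchestra + wetland restoration + river cleanup + solar retrofit + literacy program + microloan fund for 938, with 24 k$ left unused.
Dropping wetland restoration frees 8 k$; slotting in job-training center (28 k$) lifts the total to 976 at 141 k$.
An exhaustive check of the 4096 subsets confirms 976.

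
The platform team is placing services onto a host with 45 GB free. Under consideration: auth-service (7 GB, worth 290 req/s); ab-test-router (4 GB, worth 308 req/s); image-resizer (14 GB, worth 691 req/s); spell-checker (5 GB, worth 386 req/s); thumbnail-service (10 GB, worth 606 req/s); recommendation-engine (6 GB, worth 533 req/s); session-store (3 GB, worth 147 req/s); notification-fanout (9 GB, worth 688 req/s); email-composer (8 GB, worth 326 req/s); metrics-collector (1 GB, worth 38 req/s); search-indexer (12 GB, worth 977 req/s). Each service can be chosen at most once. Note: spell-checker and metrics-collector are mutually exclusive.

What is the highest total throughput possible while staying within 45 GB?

3337

Ranking by ratio (throughput/GB): recommendation-engine 88.83, search-indexer 81.42, spell-checker 77.20.
Spell-checker + thumbnail-service + recommendation-engine + session-store + notification-fanout + search-indexer uses 45 of the 45 GB and totals 3337.
Next best is ab-test-router + thumbnail-service + recommendation-engine + session-store + notification-fanout + metrics-collector + search-indexer at 3297 (45 GB) — short by 40.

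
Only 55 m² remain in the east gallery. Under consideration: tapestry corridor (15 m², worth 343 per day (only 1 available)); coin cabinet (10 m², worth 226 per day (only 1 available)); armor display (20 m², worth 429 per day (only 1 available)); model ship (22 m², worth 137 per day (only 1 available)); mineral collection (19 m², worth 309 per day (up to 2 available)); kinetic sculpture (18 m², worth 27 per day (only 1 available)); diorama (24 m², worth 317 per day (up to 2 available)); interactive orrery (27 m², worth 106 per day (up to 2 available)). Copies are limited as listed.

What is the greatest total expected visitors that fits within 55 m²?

1081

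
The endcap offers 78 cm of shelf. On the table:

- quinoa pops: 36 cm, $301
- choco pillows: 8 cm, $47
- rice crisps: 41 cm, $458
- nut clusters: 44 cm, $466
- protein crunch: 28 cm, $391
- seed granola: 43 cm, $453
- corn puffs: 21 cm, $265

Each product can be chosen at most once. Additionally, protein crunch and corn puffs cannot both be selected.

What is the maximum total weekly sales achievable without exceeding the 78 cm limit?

Ranking by ratio (weekly sales/cm): protein crunch 13.96, corn puffs 12.62, rice crisps 11.17, nut clusters 10.59.
Choco pillows + rice crisps + protein crunch uses 77 of the 78 cm and totals 896.
Nothing else feasible within 78 cm beats 896.

896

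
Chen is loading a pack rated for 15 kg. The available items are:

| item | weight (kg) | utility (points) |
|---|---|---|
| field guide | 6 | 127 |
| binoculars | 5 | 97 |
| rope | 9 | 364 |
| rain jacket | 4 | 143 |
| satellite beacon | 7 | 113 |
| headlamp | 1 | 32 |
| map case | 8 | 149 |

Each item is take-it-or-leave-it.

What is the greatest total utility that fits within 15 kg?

539

The ratio ordering already packs tightly: rope + rain jacket + headlamp, 14 kg, 539.
Runner-up rope + rain jacket tops out at 507.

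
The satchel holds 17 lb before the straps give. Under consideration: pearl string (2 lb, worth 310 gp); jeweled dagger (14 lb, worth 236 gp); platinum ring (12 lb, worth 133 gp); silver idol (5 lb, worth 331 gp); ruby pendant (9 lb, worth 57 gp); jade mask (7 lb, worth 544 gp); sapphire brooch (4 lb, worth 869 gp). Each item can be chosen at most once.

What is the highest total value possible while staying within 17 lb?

Greedy by ratio would take pearl string + jade mask + sapphire brooch: 13 lb used, total 1723.
Dropping pearl string frees 2 lb; slotting in silver idol (5 lb) lifts the total to 1744 at 16 lb.

1744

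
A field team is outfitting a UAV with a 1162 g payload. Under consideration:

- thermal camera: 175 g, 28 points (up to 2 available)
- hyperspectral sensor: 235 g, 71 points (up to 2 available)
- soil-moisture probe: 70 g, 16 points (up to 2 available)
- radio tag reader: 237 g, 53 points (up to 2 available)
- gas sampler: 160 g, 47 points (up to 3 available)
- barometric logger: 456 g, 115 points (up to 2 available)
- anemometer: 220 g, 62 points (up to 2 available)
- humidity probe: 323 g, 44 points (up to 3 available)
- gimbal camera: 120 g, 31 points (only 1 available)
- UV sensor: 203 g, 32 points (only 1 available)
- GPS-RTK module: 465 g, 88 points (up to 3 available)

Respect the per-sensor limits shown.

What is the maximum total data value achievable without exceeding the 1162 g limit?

336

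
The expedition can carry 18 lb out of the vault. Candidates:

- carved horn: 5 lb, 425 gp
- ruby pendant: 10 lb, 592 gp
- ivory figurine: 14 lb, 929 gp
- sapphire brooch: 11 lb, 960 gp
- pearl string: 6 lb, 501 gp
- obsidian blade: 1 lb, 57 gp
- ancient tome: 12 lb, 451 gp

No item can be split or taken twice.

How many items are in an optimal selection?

The maximum value within 18 lb is 1518.
One optimal bundle: sapphire brooch + pearl string + obsidian blade (18 lb).
Any selection reaching 1518 contains exactly 3 items.

3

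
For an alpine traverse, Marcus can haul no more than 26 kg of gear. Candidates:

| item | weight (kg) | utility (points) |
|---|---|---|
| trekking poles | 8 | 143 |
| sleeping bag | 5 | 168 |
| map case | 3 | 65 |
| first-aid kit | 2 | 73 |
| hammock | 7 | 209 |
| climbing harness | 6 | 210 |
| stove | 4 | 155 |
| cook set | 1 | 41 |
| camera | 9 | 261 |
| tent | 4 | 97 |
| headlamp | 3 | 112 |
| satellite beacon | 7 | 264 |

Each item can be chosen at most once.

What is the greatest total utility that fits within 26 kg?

Taking the top-ratio items first gives map case + first-aid kit + climbing harness + stove + cook set + headlamp + satellite beacon for 920 (26 kg).
Replace map case and first-aid kit with sleeping bag: the trade gains 30 net, giving 950 at 26 kg.
The closest alternative, map case + first-aid kit + climbing harness + stove + cook set + headlamp + satellite beacon, reaches only 920.

950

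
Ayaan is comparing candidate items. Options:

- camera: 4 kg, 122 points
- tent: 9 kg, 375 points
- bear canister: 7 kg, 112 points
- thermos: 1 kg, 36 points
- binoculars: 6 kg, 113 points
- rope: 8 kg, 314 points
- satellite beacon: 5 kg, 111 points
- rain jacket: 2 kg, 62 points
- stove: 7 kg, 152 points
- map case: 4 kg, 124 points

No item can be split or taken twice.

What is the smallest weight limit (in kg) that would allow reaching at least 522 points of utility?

Minimise kg subject to total utility ≥ 522.
camera + tent + thermos: 533 utility at 14 kg.
Any bundle with less than 14 kg falls short of 522.

14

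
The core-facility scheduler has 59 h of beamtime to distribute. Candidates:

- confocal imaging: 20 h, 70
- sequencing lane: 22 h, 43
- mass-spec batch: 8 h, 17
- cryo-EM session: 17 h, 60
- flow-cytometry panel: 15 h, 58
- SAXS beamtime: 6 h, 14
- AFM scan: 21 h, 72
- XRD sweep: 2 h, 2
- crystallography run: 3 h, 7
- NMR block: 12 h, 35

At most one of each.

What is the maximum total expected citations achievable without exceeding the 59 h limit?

Density check — flow-cytometry panel 3.87, cryo-EM session 3.53, confocal imaging 3.50 are the best per h.
A density-first pass picks confocal imaging + cryo-EM session + flow-cytometry panel + SAXS beamtime — 202 at 58 h.
Dropping cryo-EM session and SAXS beamtime frees 23 h; slotting in AFM scan + crystallography run (24 h) lifts the total to 207 at 59 h.
The closest alternative, cryo-EM session + flow-cytometry panel + SAXS beamtime + AFM scan, reaches only 204.

207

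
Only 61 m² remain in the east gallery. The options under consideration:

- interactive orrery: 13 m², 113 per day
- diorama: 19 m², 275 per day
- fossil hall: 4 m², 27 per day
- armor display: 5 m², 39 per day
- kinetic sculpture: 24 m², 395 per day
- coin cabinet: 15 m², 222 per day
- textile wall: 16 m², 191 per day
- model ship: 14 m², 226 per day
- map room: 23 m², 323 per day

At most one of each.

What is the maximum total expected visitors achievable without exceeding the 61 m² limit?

The ratio heuristic lands on armor display + kinetic sculpture + coin cabinet + model ship (882) but leaves 3 m² idle.
Dropping armor display and coin cabinet frees 20 m²; slotting in map room (23 m²) lifts the total to 944 at 61 m².
The closest alternative, diorama + fossil hall + kinetic sculpture + model ship, reaches only 923.

944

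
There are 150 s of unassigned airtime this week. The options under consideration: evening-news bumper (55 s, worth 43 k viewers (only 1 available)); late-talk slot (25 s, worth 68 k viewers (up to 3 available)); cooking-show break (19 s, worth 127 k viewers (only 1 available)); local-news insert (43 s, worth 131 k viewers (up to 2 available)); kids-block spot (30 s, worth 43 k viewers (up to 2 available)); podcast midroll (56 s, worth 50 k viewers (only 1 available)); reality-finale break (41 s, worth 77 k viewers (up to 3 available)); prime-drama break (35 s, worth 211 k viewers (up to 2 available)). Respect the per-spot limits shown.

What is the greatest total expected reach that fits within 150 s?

685

Ranking by ratio (expected reach/s): cooking-show break 6.68, prime-drama break 6.03, local-news insert 3.05, late-talk slot 2.72.
A density-first pass picks cooking-show break + local-news insert + 2×prime-drama break — 680 at 132 s.
Dropping local-news insert frees 43 s; slotting in 2×late-talk slot (50 s) lifts the total to 685 at 139 s.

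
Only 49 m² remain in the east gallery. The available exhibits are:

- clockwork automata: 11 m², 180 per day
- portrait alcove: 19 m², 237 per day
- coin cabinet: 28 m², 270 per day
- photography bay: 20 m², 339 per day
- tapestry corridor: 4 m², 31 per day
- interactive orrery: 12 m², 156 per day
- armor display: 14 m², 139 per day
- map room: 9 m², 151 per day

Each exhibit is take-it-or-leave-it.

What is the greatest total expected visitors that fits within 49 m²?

Filling by ratio: clockwork automata + photography bay + tapestry corridor + map room for 701, with 5 m² left unused.
The 15 m² tied up in clockwork automata and tapestry corridor is better spent on portrait alcove — total rises to 727 (48 m²).
Next best is clockwork automata + photography bay + tapestry corridor + interactive orrery at 706 (47 m²) — short by 21.

727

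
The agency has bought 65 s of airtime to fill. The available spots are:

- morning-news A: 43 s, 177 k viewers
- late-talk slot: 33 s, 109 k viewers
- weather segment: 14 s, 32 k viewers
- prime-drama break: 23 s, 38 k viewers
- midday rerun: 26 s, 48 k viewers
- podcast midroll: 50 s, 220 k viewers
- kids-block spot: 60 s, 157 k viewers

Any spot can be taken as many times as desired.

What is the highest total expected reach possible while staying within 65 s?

Weather segment + podcast midroll uses 64 of the 65 s and totals 252.
Nothing else within 65 s beats 252.

252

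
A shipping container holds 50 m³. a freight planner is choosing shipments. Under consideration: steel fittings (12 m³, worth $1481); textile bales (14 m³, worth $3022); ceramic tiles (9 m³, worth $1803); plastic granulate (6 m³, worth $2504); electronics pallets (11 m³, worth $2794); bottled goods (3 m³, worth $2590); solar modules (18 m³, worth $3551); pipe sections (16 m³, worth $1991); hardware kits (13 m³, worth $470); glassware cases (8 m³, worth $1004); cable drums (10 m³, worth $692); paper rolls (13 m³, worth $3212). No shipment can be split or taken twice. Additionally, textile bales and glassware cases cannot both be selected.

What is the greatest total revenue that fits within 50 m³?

14122

By revenue per m³: bottled goods 863.33, plastic granulate 417.33, electronics pallets 254.00, paper rolls 247.08 lead.
Best packing: textile bales + plastic granulate + electronics pallets + bottled goods + paper rolls — 47 m³, 14122 total.
Runner-up ceramic tiles + plastic granulate + electronics pallets + bottled goods + glassware cases + paper rolls tops out at 13907.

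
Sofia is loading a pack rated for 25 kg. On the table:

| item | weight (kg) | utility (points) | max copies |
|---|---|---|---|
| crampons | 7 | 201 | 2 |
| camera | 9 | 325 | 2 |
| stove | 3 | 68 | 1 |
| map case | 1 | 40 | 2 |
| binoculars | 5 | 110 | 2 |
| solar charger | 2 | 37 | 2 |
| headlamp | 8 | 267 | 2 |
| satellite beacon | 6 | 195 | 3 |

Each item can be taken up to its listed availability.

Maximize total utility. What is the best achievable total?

Ranking by ratio (utility/kg): map case 40.00, camera 36.11, headlamp 33.38.
A density-first pass picks 2×camera + stove + 2×map case + solar charger — 835 at 25 kg.
Replace stove and map case and solar charger with satellite beacon: the trade gains 50 net, giving 885 at 25 kg.

885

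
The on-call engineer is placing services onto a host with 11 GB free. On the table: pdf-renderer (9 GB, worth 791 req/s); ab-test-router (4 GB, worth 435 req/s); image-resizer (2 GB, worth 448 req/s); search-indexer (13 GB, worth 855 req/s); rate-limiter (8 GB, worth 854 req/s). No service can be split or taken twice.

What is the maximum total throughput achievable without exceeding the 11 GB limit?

1302

Density check — image-resizer 224.00, ab-test-router 108.75, rate-limiter 106.75, pdf-renderer 87.89 are the best per GB.
Greedy by ratio would take ab-test-router + image-resizer: 6 GB used, total 883.
Replace ab-test-router with rate-limiter: the trade gains 419 net, giving 1302 at 10 GB.
That's the maximum — no swap from here does better than 1302.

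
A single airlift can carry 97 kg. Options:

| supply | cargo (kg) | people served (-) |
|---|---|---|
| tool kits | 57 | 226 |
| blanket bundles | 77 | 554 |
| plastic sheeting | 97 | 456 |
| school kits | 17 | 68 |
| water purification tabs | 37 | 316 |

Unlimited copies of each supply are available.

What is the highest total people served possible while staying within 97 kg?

Ranking by ratio (people served/kg): water purification tabs 8.54, blanket bundles 7.19, plastic sheeting 4.70, school kits 4.00.
School kits + 2×water purification tabs uses 91 of the 97 kg and totals 700.
Every other selection either busts 97 kg or fails to beat 700.

700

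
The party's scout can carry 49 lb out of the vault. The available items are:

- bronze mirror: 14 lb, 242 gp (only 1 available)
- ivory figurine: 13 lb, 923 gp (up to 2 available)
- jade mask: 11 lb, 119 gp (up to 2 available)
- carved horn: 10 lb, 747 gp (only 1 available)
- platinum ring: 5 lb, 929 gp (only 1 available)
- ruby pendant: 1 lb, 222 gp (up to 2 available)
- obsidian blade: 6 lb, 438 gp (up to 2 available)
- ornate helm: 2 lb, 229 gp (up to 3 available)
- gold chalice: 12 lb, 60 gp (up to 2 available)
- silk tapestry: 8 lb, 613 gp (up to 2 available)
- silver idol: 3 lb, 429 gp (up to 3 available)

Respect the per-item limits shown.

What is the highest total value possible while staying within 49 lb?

5321

A density-first pass picks carved horn + platinum ring + 2×ruby pendant + 3×ornate helm + 2×silk tapestry + 3×silver idol — 5320 at 48 lb.
Replace carved horn and silk tapestry with ivory figurine + obsidian blade: the trade gains 1 net, giving 5321 at 49 lb.
Nothing else within 49 lb beats 5321.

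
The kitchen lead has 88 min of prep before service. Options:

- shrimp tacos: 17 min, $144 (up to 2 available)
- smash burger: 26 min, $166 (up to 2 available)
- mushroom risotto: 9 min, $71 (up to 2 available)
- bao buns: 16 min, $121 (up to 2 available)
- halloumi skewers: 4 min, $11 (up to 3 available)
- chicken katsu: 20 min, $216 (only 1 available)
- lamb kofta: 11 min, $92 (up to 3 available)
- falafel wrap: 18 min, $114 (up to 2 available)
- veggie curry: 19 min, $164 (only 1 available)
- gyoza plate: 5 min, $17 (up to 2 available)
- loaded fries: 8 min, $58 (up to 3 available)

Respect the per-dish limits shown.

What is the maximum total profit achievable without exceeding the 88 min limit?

A density-first pass picks 2×shrimp tacos + halloumi skewers + chicken katsu + lamb kofta + veggie curry — 771 at 88 min.
Dropping halloumi skewers and veggie curry frees 23 min; slotting in 2×lamb kofta (22 min) lifts the total to 780 at 87 min.

780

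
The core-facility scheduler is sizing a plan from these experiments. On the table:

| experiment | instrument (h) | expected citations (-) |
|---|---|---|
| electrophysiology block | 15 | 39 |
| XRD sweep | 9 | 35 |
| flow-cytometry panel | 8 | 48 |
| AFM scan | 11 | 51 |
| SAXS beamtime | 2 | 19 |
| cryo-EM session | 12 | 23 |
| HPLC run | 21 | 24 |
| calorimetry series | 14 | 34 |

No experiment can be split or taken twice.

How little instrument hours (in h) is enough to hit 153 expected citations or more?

30

Minimise h subject to total expected citations ≥ 153.
Taking XRD sweep + flow-cytometry panel + AFM scan + SAXS beamtime gives 153 (≥ 153) for 30 h.
Below 30 h the best achievable stays under 153.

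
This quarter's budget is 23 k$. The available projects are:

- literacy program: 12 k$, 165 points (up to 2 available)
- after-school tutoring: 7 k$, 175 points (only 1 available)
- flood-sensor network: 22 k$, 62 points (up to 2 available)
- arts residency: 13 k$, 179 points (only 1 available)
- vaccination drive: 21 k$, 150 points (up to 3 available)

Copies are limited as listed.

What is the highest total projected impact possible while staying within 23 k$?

354

Taking after-school tutoring + arts residency: 20 k$ used, 354 in projected impact.
The spare 3 k$ is too small for any remaining project, and no exchange beats 354.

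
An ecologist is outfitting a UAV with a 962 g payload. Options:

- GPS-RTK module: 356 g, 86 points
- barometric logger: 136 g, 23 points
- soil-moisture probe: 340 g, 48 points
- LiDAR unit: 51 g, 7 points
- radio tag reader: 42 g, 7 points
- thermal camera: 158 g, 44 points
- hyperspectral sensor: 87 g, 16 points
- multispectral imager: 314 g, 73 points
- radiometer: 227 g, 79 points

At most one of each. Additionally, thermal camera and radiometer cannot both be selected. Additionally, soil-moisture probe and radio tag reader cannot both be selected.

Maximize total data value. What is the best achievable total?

245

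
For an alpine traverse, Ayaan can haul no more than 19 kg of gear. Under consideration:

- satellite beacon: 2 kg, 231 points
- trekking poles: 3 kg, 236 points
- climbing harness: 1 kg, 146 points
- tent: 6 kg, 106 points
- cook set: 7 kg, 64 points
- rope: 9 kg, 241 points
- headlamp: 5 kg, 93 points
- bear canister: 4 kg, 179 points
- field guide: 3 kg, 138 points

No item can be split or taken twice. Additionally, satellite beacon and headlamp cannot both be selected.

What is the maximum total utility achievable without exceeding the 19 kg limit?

Taking satellite beacon + trekking poles + climbing harness + tent + bear canister + field guide: 19 kg used, 1036 in utility.
Runner-up satellite beacon + trekking poles + climbing harness + rope + bear canister tops out at 1033.

1036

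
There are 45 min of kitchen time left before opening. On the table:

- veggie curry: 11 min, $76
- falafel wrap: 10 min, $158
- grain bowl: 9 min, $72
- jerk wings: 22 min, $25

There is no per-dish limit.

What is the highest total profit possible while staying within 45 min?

632

Ranking by ratio (profit/min): falafel wrap 15.80, grain bowl 8.00, veggie curry 6.91.
Taking 4×falafel wrap: 40 min used, 632 in profit.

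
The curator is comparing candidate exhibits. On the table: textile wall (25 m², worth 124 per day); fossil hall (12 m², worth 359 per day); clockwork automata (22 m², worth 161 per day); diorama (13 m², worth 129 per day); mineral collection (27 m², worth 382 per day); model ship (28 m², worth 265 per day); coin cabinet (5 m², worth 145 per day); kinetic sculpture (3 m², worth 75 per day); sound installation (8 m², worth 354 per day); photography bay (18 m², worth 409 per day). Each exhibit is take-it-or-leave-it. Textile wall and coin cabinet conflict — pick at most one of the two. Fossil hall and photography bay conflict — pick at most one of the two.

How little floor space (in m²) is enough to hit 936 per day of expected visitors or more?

Minimise m² subject to total expected visitors ≥ 936.
coin cabinet + kinetic sculpture + sound installation + photography bay reaches 983 using 34 m².
Below 34 m² the best achievable stays under 936.

34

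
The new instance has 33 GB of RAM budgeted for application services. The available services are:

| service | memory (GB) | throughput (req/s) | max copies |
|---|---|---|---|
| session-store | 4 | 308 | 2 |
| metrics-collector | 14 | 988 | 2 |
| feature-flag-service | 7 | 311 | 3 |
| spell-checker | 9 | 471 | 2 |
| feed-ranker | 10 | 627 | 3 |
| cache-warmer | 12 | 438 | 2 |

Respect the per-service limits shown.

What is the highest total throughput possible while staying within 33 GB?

By throughput per GB: session-store 77.00, metrics-collector 70.57, feed-ranker 62.70 lead.
Greedy by ratio would take 2×session-store + metrics-collector + feed-ranker: 32 GB used, total 2231.
The 14 GB tied up in session-store and feed-ranker is better spent on metrics-collector — total rises to 2284 (32 GB).
That's the maximum — no swap from here does better than 2284.

2284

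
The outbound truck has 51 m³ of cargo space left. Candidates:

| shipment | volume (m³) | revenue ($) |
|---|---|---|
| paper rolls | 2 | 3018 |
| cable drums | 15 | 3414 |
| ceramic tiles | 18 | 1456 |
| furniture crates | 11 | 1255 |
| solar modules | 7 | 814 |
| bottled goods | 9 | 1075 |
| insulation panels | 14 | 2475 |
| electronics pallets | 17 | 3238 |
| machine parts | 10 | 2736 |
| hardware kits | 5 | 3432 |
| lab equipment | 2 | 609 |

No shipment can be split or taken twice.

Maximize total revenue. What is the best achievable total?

16447

The ratio ordering already packs tightly: paper rolls + cable drums + electronics pallets + machine parts + hardware kits + lab equipment, 51 m³, 16447.
Next best is paper rolls + cable drums + electronics pallets + machine parts + hardware kits at 15838 (49 m³) — short by 609.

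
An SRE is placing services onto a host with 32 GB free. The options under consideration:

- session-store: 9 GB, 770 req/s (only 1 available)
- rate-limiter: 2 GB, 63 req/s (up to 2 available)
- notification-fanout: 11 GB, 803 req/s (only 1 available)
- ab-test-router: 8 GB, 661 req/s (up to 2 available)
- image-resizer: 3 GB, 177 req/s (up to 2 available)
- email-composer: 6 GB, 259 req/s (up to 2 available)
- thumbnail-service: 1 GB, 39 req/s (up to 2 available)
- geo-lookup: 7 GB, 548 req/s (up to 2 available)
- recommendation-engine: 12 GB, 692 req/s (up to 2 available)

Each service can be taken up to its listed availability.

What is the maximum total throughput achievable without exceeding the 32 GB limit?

2640

Taking session-store + 2×ab-test-router + geo-lookup: 32 GB used, 2640 in throughput.
No other feasible combination exceeds 2640.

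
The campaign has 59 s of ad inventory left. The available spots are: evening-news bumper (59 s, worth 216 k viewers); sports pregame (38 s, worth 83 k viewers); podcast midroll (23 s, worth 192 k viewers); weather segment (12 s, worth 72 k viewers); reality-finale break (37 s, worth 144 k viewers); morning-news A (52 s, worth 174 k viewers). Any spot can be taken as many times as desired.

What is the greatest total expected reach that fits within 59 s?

Taking 2×podcast midroll + weather segment: 58 s used, 456 in expected reach.

456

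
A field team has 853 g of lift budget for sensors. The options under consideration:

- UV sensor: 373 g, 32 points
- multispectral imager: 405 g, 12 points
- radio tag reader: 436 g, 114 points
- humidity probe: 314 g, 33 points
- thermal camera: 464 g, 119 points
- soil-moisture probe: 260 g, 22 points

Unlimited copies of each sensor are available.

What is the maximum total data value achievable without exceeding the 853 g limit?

152

A density-first pass picks radio tag reader + humidity probe — 147 at 750 g.
The 436 g tied up in radio tag reader is better spent on thermal camera — total rises to 152 (778 g).
The spare 75 g is too small for any remaining sensor, and no exchange beats 152.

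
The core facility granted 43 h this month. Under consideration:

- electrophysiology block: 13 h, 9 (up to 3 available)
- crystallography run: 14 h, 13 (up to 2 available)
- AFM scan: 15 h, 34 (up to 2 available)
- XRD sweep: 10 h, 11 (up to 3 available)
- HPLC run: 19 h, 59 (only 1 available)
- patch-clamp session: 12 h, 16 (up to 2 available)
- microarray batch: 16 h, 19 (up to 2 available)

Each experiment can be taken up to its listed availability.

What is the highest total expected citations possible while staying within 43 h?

93

AFM scan + HPLC run uses 34 of the 43 h and totals 93.
The spare 9 h is too small for any remaining experiment, and no exchange beats 93.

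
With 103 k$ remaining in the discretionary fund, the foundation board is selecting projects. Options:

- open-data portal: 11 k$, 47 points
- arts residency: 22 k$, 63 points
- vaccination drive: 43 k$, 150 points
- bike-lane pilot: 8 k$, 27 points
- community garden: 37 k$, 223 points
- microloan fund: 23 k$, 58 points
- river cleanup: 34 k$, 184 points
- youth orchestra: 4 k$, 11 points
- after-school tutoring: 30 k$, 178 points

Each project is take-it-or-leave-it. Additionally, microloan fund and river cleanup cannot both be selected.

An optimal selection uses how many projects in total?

The maximum projected impact within 103 k$ is 585.
community garden + river cleanup + after-school tutoring hits 585 at 101 k$.
Any selection reaching 585 contains exactly 3 projects.

3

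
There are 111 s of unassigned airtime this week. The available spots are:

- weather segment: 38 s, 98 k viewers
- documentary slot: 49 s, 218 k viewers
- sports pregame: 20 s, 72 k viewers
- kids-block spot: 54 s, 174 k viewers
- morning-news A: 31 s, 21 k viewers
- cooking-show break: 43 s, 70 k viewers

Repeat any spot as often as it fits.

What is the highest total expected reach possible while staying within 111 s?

2×documentary slot uses 98 of the 111 s and totals 436.
No other feasible combination exceeds 436.

436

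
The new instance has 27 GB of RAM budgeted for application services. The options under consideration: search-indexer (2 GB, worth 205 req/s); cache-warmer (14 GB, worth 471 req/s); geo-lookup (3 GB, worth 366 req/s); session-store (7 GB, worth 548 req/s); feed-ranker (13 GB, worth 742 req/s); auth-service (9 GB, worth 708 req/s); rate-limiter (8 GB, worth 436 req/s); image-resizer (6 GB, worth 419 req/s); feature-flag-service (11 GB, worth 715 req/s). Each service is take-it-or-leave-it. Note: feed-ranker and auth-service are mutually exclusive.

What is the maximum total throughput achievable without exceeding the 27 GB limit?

2246

The ratio ordering already packs tightly: search-indexer + geo-lookup + session-store + auth-service + image-resizer, 27 GB, 2246.
Runner-up geo-lookup + session-store + auth-service + rate-limiter tops out at 2058.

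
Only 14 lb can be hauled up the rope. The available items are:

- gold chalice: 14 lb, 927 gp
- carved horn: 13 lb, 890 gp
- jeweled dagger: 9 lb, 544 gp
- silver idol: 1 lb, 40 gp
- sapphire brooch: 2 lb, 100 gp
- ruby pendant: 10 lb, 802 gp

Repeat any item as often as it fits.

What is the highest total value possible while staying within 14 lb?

Ranking by ratio (value/lb): ruby pendant 80.20, carved horn 68.46, gold chalice 66.21, jeweled dagger 60.44.
The ratio ordering already packs tightly: 2×sapphire brooch + ruby pendant, 14 lb, 1002.
Nothing else within 14 lb beats 1002.

1002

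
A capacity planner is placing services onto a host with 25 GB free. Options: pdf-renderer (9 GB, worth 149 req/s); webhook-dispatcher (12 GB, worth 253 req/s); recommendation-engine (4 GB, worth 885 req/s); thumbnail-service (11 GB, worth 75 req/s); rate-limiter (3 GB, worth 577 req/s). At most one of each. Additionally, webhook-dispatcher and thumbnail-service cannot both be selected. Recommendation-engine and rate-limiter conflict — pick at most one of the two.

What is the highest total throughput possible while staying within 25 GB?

Best packing: pdf-renderer + webhook-dispatcher + recommendation-engine — 25 GB, 1287 total.
An exhaustive check of the 32 subsets confirms 1287.

1287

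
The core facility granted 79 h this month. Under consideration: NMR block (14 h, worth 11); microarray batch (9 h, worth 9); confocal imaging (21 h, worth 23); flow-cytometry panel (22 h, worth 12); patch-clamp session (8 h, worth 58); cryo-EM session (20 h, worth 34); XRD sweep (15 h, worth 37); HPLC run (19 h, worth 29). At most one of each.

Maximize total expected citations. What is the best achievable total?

A density-first pass picks microarray batch + patch-clamp session + cryo-EM session + XRD sweep + HPLC run — 167 at 71 h.
The 9 h tied up in microarray batch is better spent on NMR block — total rises to 169 (76 h).

169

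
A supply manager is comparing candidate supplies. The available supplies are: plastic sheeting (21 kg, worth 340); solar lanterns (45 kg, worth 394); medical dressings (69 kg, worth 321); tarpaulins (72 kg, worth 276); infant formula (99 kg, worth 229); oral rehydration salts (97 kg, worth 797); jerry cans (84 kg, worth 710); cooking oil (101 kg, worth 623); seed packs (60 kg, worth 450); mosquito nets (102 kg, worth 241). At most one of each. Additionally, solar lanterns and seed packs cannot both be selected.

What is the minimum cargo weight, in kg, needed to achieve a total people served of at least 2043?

Minimise kg subject to total people served ≥ 2043.
plastic sheeting + solar lanterns + oral rehydration salts + jerry cans reaches 2241 using 247 kg.
No combination under 247 kg hits 2043.

247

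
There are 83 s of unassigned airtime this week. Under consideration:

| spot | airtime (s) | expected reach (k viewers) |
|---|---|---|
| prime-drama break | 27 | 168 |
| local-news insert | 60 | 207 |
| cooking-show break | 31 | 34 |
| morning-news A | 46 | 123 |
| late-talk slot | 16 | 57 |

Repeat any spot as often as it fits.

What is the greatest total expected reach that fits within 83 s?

504

Taking 3×prime-drama break: 81 s used, 504 in expected reach.
The spare 2 s is too small for any remaining spot, and no exchange beats 504.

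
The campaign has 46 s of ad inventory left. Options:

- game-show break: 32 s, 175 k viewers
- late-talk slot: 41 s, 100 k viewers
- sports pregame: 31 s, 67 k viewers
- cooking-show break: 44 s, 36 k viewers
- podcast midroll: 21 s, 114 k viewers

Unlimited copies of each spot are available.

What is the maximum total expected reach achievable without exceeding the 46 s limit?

Ranking by ratio (expected reach/s): game-show break 5.47, podcast midroll 5.43, late-talk slot 2.44, sports pregame 2.16.
Greedy by ratio would take game-show break: 32 s used, total 175.
Dropping game-show break frees 32 s; slotting in 2×podcast midroll (42 s) lifts the total to 228 at 42 s.
No other feasible combination exceeds 228.

228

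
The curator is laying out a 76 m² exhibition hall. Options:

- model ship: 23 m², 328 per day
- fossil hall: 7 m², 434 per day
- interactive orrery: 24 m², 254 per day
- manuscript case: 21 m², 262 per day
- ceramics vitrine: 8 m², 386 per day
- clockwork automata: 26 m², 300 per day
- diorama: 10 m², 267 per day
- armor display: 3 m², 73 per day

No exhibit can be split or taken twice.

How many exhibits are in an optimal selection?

6

Best achievable expected visitors is 1750.
model ship + fossil hall + manuscript case + ceramics vitrine + diorama + armor display hits 1750 at 72 m².
Any selection reaching 1750 contains exactly 6 exhibits.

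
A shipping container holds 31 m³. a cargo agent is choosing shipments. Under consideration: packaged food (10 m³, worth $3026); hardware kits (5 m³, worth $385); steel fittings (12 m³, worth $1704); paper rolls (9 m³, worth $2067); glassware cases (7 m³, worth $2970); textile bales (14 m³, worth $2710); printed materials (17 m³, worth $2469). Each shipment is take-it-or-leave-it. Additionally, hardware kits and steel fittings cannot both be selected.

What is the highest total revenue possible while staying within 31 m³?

8706

Taking the top-ratio shipments first gives packaged food + hardware kits + paper rolls + glassware cases for 8448 (31 m³).
Dropping hardware kits and paper rolls frees 14 m³; slotting in textile bales (14 m³) lifts the total to 8706 at 31 m³.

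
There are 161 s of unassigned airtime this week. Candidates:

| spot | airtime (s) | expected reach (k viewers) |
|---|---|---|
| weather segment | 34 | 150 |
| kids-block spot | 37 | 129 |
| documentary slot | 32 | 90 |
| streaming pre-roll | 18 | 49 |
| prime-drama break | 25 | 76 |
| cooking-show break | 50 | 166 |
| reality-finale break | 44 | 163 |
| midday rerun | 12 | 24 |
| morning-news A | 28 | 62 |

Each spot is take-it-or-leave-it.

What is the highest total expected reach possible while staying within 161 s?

Ranking by ratio (expected reach/s): weather segment 4.41, reality-finale break 3.70, kids-block spot 3.49.
A density-first pass picks weather segment + kids-block spot + streaming pre-roll + prime-drama break + reality-finale break — 567 at 158 s.
A better packing is weather segment + documentary slot + cooking-show break + reality-finale break: 160 s, total 569.

569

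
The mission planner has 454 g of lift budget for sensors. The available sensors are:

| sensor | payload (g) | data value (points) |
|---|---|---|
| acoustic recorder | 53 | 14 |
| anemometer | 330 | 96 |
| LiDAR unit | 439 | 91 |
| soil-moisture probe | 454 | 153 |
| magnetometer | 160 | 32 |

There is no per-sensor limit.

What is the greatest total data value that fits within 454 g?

153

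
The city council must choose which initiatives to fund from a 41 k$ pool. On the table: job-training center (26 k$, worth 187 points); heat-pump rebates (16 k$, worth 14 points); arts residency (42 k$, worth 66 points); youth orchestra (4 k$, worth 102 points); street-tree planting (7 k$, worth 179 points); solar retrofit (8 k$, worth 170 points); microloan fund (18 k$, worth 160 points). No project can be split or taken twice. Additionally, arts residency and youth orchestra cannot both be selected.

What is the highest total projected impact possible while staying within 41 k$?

611

Ranking by ratio (projected impact/k$): street-tree planting 25.57, youth orchestra 25.50, solar retrofit 21.25, microloan fund 8.89.
Best packing: youth orchestra + street-tree planting + solar retrofit + microloan fund — 37 k$, 611 total.
The closest alternative, job-training center + street-tree planting + solar retrofit, reaches only 536.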